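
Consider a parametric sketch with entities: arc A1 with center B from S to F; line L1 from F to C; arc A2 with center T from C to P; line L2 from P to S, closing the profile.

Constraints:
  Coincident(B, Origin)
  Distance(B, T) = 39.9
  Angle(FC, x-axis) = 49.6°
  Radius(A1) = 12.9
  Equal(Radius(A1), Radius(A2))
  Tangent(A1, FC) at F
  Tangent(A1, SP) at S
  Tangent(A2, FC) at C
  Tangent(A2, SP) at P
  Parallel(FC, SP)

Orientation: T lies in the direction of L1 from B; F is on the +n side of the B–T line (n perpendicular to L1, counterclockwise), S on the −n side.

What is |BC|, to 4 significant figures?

41.93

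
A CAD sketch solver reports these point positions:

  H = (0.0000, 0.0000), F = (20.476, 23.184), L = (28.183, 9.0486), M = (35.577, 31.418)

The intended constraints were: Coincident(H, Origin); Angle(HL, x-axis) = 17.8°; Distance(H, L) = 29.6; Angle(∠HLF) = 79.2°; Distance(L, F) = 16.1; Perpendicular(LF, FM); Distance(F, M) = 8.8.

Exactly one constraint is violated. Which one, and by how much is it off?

Distance(F, M) = 8.8 — off by 8.40.

H = (0.00, 0.00) ✓; HL at 17.80° ✓; |HL| = 29.60 ✓; ∠HLF = 79.20° ✓; |LF| = 16.10 ✓; ∠(LF, FM) = 90.00° ✓; |FM| = 17.20 ✗.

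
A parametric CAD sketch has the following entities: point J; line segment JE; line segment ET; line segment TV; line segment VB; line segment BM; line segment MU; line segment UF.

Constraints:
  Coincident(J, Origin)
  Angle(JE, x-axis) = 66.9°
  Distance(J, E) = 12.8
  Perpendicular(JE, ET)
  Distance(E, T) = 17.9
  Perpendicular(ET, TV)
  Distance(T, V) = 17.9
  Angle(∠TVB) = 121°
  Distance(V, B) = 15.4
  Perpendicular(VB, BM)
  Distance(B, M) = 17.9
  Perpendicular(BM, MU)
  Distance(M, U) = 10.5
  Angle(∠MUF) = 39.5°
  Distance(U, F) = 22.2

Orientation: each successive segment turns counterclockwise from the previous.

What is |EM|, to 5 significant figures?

11.421

∠TVB = 121.0° gives VB at -54.100° from the x-axis; with |VB| = 15.4, B = (-9.4356, -10.143). VB is perpendicular to BM, so BM runs at 35.900°; with |BM| = 17.9, M = (5.0642, 0.35317). Then |EM| = |M − E| = 11.421.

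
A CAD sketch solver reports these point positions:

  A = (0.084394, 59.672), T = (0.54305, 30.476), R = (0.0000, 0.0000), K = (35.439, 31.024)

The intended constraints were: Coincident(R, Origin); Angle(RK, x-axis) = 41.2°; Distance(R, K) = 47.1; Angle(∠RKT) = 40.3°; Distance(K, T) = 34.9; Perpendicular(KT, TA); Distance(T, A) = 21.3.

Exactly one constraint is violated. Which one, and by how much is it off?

Distance(T, A) = 21.3 — off by 7.90.

R = (0.00, 0.00) ✓; RK at 41.20° ✓; |RK| = 47.10 ✓; ∠RKT = 40.30° ✓; |KT| = 34.90 ✓; ∠(KT, TA) = 90.00° ✓; |TA| = 29.20 ✗.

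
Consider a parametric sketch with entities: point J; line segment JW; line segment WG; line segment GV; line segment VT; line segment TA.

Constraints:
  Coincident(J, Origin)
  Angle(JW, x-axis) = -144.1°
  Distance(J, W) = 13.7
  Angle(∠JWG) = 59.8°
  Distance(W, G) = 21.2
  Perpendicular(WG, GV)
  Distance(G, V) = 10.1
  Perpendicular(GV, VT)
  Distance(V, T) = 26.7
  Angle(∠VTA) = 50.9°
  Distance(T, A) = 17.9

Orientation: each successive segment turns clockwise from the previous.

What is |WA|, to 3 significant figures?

6.92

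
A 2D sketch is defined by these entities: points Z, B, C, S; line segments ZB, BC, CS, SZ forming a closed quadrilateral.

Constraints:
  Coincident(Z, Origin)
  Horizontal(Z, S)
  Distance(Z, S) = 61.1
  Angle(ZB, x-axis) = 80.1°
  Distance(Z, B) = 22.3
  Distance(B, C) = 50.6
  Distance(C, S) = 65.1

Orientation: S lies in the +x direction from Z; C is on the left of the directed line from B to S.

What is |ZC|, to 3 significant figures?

70.7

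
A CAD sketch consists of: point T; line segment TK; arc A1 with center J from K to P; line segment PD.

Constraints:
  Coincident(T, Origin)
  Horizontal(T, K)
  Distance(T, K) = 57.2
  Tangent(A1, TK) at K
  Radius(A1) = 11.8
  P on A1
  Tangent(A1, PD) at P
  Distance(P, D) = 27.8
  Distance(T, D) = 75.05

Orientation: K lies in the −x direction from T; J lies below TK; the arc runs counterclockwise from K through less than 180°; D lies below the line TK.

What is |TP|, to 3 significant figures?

70.2

Checks: |TK| = 57.20 ✓; |JP| = 11.80 ✓; ∠(JP, PD) = 90.00° ✓; |PD| = 27.80 ✓; |TD| = 75.05 ✓.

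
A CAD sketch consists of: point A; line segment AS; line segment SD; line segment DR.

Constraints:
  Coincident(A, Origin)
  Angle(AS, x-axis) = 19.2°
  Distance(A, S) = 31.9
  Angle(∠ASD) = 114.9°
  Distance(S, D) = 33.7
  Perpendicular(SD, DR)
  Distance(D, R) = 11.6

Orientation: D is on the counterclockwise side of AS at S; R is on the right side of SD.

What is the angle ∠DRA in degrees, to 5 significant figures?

49.303°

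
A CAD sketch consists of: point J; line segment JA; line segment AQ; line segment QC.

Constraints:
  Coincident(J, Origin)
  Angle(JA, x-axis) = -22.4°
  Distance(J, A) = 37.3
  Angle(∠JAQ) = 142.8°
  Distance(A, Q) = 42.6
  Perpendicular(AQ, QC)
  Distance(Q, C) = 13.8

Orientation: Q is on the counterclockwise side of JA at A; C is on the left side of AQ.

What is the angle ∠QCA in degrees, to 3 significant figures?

72.1°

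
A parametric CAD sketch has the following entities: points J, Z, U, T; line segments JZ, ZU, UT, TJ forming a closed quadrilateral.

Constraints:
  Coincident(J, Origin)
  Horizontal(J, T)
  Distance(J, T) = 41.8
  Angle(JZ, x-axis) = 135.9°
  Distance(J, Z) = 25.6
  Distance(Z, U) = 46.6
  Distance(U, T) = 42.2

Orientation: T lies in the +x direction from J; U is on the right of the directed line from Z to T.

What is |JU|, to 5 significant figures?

22.769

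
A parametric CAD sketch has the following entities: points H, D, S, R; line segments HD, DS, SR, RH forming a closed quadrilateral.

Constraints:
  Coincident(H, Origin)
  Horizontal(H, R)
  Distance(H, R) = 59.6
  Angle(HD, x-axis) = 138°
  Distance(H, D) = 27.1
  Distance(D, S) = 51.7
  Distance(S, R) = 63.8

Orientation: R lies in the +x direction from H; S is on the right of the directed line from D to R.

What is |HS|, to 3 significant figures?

28.5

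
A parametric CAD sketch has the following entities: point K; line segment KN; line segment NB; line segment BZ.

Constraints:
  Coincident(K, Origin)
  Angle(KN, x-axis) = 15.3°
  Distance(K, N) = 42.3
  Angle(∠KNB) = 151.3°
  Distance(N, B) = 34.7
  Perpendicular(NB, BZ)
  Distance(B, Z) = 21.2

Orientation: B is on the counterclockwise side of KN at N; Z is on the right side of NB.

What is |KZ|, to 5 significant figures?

82.940

∠KNB = 151.3°, so NB runs at 15.3° + (180° − 151.3°) = 44.000° from the x-axis; with |NB| = 34.7, B = N + 34.7·(cos 44.000°, sin 44.000°) = (65.762, 35.266). NB ⟂ BZ; with |BZ| = 21.2 on the right of NB, Z = B + 21.2·(0.69466, -0.71934) = (80.489, 20.016). Then |KZ| = |Z − K| = 82.940.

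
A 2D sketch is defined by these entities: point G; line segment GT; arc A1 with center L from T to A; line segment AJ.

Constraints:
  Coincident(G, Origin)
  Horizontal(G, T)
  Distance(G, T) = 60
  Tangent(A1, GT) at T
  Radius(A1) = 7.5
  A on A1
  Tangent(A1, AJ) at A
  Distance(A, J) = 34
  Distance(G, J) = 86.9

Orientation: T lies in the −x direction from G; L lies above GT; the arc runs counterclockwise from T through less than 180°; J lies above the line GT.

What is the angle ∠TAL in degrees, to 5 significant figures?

22.550°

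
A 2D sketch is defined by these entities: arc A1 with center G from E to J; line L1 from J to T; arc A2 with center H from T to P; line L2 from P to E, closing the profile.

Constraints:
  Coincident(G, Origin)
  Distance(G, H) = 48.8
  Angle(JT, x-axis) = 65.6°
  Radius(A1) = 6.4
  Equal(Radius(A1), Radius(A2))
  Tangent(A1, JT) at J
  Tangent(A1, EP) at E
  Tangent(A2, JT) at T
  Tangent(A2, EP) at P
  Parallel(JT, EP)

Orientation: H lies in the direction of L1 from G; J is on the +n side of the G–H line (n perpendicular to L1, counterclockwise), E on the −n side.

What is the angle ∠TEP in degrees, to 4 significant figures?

14.70°

Tangency of A1 to both parallel lines with radius 6.4 puts J and E at G ± 6.4·n: J = (-5.828, 2.644), E = (5.828, -2.644). Equal radii place T and P the same way about H: T = H + 6.4·n = (14.33, 47.09), P = H − 6.4·n = (25.99, 41.80). Then cos ∠TEP = ET·EP / (|ET||EP|), giving 14.70°.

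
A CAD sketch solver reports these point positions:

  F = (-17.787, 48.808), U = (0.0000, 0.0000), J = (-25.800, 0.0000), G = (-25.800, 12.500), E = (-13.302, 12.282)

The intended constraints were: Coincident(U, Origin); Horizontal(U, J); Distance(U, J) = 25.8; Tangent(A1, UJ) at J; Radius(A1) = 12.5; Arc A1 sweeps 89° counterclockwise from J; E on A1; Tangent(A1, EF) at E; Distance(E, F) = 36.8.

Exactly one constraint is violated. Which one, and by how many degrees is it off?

Tangent(A1, EF) at E — off by 8.00°.

U = (0.00, 0.00) ✓; U.y = 0.00, J.y = 0.00 ✓; |UJ| = 25.80 ✓; ∠(GJ, JU) = 90.00° ✓; |GJ| = 12.50 ✓; bearing(G→E) − bearing(G→J) = 89.00° ✓; |GE| = 12.50 ✓; ∠(GE, EF) = 82.00° ✗; |EF| = 36.80 ✓.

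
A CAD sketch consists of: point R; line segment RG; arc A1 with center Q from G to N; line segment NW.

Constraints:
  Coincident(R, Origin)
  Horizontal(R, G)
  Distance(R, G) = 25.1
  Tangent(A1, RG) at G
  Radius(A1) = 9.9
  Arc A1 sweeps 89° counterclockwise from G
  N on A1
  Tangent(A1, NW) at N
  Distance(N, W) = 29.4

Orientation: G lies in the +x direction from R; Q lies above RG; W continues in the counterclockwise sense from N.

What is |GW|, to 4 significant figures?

40.48

R is at the origin; RG is horizontal with |RG| = 25.1 and G on the +x side, so G = (25.10, 0.000). The tangent condition forces QG to be normal to RG, so Q = G + (0, 9.9) = (25.10, 9.900). On A1, G sits at bearing -90° from Q; an 89° counterclockwise sweep puts N at bearing -1°, so N = Q + 9.9·(cos -1°, sin -1°) = (35.00, 9.727). Since A1 is tangent to NW there, QN ⟂ NW, so NW runs along (−sin -1°, cos -1°); with |NW| = 29.4, W = (35.51, 39.12). Then |GW| = |W − G| = 40.48.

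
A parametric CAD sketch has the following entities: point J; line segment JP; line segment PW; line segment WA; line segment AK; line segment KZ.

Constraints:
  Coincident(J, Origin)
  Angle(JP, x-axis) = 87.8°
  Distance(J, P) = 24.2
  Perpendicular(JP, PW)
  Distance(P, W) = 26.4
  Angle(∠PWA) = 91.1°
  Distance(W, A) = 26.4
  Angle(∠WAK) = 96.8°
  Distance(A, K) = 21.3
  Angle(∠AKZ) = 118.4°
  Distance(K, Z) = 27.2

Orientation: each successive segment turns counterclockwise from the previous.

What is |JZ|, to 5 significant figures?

19.702

∠WAK = 96.8° gives AK at -10.100° from the x-axis; with |AK| = 21.3, K = (-6.0013, -4.8959). ∠AKZ = 118.4° gives KZ at 51.500° from the x-axis; with |KZ| = 27.2, Z = (10.931, 16.391). Then |JZ| = |Z − J| = 19.702.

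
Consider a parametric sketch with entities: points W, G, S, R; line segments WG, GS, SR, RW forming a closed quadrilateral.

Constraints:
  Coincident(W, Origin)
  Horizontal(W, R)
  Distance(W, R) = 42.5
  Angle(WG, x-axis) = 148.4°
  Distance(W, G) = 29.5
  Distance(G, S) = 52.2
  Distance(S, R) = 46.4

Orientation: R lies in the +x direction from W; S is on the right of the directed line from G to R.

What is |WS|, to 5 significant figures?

27.666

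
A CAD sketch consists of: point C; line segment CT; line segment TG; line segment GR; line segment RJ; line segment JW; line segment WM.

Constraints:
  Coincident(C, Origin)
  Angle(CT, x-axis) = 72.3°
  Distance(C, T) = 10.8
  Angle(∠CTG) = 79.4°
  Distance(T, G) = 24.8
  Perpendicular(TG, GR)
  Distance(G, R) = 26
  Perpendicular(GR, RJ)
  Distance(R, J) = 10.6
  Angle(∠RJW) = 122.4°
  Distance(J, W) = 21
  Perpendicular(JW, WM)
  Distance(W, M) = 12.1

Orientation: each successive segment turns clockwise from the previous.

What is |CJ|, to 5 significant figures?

19.643

C is at the origin; CT runs at 72.3° with length 10.8, so T = (3.2836, 10.289). ∠CTG = 79.4° gives TG at -28.300° from the x-axis; with |TG| = 24.8, G = (25.119, -1.4686). TG is perpendicular to GR, so GR runs at -118.30°; with |GR| = 26.0, R = (12.793, -24.361). GR is perpendicular to RJ, so RJ runs at 151.70°; with |RJ| = 10.6, J = (3.4600, -19.336). Then |CJ| = |J − C| = 19.643.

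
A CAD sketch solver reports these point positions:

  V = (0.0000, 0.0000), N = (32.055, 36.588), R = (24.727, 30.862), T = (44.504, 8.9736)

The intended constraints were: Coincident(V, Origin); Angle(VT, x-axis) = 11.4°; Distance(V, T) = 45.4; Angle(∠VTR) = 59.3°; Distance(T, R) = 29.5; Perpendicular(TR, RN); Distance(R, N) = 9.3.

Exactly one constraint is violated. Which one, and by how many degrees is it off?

Perpendicular(TR, RN) — off by 4.10°.

V = (0.00, 0.00) ✓; VT at 11.40° ✓; |VT| = 45.40 ✓; ∠VTR = 59.30° ✓; |TR| = 29.50 ✓; ∠(TR, RN) = 94.10° ✗; |RN| = 9.300 ✓.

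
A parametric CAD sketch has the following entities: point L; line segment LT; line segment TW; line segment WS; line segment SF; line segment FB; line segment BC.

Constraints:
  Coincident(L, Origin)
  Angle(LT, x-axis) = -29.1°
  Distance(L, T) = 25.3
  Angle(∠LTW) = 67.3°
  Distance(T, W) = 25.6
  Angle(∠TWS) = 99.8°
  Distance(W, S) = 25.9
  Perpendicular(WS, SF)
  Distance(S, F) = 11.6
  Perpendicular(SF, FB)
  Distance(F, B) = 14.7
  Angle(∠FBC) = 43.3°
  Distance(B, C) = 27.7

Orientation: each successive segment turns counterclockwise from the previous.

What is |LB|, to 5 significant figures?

12.105

L is at the origin; LT runs at -29.1° with length 25.3, so T = (22.106, -12.304). ∠LTW = 67.3° gives TW at 83.600° from the x-axis; with |TW| = 25.6, W = (24.960, 13.136). ∠TWS = 99.8° gives WS at 163.80° from the x-axis; with |WS| = 25.9, S = (0.088435, 20.362). WS ⟂ SF, so SF runs at -106.20°; with |SF| = 11.6, F = (-3.1479, 9.2226). The perpendicularity gives FB at right angles to SF, so FB runs at -16.200°; with |FB| = 14.7, B = (10.968, 5.1215). Then |LB| = |B − L| = 12.105.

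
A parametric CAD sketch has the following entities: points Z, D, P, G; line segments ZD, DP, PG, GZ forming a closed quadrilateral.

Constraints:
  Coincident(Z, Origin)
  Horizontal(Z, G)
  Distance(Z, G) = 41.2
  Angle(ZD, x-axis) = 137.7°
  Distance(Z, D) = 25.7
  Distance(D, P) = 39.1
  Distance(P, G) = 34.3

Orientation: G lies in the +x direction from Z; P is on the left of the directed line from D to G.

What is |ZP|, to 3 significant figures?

32.4

Z is at the origin; Z and G share the same y with |ZG| = 41.2 and G in +x, so G = (41.2, 0). ZD runs at 137.7° with |ZD| = 25.7, so D = (-19.0, 17.3). P is determined by |DP| = 39.1 and |PG| = 34.3 together: it lies at the intersection of circle(D, 39.1) and circle(G, 34.3). With |DG| = 62.6, the foot of the radical line on DG is 34.1 from D and the perpendicular offset is √(39.1² − 34.1²) = 19.1. Taking the left-of-DG solution: P = (19.1, 26.2).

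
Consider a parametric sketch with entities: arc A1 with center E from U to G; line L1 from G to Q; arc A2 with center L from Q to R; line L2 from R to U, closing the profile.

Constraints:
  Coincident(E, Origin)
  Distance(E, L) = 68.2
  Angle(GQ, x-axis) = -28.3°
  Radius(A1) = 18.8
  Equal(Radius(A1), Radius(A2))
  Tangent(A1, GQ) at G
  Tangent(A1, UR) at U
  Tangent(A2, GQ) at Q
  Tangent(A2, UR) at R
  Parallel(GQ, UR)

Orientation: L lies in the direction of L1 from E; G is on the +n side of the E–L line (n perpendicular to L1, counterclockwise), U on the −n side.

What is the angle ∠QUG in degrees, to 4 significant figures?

61.13°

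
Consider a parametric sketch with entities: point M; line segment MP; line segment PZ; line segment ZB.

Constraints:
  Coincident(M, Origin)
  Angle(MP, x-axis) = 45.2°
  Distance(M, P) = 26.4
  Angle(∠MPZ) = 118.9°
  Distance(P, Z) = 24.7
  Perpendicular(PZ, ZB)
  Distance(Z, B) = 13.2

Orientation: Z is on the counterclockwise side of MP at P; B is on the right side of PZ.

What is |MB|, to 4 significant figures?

52.17

M is at the origin; MP runs at 45.2° with length 26.4, so P = 26.4·(cos 45.2°, sin 45.2°) = (18.60, 18.73). ∠MPZ = 118.9°, so PZ runs at 45.2° + (180° − 118.9°) = 106.3° from the x-axis; with |PZ| = 24.7, Z = P + 24.7·(cos 106.3°, sin 106.3°) = (11.67, 42.44). PZ ⟂ ZB; with |ZB| = 13.2 on the right of PZ, B = Z + 13.2·(0.9598, 0.2807) = (24.34, 46.14). Then |MB| = |B − M| = 52.17.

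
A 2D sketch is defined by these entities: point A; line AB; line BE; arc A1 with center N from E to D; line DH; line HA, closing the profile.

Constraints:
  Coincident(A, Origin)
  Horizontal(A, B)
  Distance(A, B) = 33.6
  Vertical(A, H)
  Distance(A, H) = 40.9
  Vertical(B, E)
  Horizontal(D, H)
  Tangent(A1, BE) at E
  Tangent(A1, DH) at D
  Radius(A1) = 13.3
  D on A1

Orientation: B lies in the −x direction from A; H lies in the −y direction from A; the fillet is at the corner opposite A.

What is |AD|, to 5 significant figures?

45.661

A is at the origin; A and B share the same y with |AB| = 33.6 and B on the −x side, so B = (-33.600, 0.0000). AH is vertical with |AH| = 40.9 and H on the −y side, so H = (0.0000, -40.900). The virtual corner opposite A is at (-33.600, -40.900). A1 meets BE tangentially, so NE is at right angles to BE and the tangent condition forces ND to be normal to DH, with radius 13.3, so the center N sits 13.3 in from both sides at N = (-20.300, -27.600). That places the tangent points at E = (-33.600, -27.600) on BE and D = (-20.300, -40.900) on DH. Then |AD| = |D − A| = 45.661.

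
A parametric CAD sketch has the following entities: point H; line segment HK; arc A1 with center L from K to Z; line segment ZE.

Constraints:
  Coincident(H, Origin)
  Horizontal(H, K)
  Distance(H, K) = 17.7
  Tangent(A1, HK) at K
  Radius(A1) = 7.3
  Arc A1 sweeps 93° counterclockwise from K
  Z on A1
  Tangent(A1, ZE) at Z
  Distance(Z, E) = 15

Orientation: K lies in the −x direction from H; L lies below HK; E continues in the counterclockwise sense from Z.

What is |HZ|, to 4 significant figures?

26.14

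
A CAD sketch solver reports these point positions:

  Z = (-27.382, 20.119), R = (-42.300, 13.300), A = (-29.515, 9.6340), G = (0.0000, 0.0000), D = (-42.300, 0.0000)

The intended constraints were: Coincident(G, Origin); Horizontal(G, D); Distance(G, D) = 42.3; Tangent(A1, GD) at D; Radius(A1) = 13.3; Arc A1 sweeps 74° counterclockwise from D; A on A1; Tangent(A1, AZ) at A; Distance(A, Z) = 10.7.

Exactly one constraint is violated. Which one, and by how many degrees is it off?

Tangent(A1, AZ) at A — off by 4.50°.

G = (0.00, 0.00) ✓; G.y = 0.00, D.y = 0.00 ✓; |GD| = 42.30 ✓; ∠(RD, DG) = 90.00° ✓; |RD| = 13.30 ✓; bearing(R→A) − bearing(R→D) = 74.00° ✓; |RA| = 13.30 ✓; ∠(RA, AZ) = 85.50° ✗; |AZ| = 10.70 ✓.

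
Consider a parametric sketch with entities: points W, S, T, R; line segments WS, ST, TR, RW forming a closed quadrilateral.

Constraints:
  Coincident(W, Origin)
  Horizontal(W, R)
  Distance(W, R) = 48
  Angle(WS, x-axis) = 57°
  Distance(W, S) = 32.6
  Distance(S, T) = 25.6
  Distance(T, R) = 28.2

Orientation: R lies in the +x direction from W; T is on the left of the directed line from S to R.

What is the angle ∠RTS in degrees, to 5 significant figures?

98.430°

W is at the origin; W and R share the same y with |WR| = 48.0 and R in +x, so R = (48.0, 0). WS runs at 57.0° with |WS| = 32.6, so S = (17.755, 27.341). T is determined by |ST| = 25.6 and |TR| = 28.2 together: it lies at the intersection of circle(S, 25.6) and circle(R, 28.2). With |SR| = 40.771, the foot of the radical line on SR is 18.670 from S and the perpendicular offset is √(25.6² − 18.670²) = 17.516. Taking the left-of-SR solution: T = (43.351, 27.814).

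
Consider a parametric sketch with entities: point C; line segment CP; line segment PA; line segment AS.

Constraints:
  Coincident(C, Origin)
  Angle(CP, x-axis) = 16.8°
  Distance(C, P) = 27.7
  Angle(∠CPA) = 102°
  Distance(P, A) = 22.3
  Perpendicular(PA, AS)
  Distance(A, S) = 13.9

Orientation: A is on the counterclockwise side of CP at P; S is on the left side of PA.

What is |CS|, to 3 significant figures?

31.0

C is at the origin; CP runs at 16.8° with length 27.7, so P = 27.7·(cos 16.8°, sin 16.8°) = (26.5, 8.01). ∠CPA = 102.0°, so PA runs at 16.8° + (180° − 102.0°) = 94.8° from the x-axis; with |PA| = 22.3, A = P + 22.3·(cos 94.8°, sin 94.8°) = (24.7, 30.2). PA ⟂ AS; with |AS| = 13.9 on the left of PA, S = A + 13.9·(-0.996, -0.0837) = (10.8, 29.1). Then |CS| = |S − C| = 31.0.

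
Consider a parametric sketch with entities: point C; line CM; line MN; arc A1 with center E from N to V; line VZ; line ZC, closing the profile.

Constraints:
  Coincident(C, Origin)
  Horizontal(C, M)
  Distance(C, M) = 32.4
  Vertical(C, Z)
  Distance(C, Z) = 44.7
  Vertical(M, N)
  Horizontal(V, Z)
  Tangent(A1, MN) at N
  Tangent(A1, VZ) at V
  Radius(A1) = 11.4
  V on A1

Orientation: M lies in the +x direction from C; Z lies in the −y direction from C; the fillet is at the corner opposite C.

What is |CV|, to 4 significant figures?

49.39

C is at the origin; C and M share the same y with |CM| = 32.4 and M on the +x side, so M = (32.40, 0.000). CZ is vertical with |CZ| = 44.7 and Z on the −y side, so Z = (0.000, -44.70). The virtual corner opposite C is at (32.40, -44.70). Since A1 is tangent to MN there, EN ⟂ MN and the tangent condition forces EV to be normal to VZ, with radius 11.4, so the center E sits 11.4 in from both sides at E = (21.00, -33.30). That places the tangent points at N = (32.40, -33.30) on MN and V = (21.00, -44.70) on VZ. Then |CV| = |V − C| = 49.39.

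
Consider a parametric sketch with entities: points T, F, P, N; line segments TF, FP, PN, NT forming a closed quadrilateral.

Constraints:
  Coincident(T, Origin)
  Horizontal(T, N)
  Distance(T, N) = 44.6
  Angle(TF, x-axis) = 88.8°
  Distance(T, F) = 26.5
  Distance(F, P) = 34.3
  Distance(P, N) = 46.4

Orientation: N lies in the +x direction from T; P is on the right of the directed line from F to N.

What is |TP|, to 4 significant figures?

7.848

T is at the origin; TN is horizontal with |TN| = 44.6 and N in +x, so N = (44.6, 0). TF runs at 88.8° with |TF| = 26.5, so F = (0.5550, 26.49). P is determined by |FP| = 34.3 and |PN| = 46.4 together: it lies at the intersection of circle(F, 34.3) and circle(N, 46.4). With |FN| = 51.40, the foot of the radical line on FN is 16.20 from F and the perpendicular offset is √(34.3² − 16.20²) = 30.23. Taking the right-of-FN solution: P = (-1.146, -7.764).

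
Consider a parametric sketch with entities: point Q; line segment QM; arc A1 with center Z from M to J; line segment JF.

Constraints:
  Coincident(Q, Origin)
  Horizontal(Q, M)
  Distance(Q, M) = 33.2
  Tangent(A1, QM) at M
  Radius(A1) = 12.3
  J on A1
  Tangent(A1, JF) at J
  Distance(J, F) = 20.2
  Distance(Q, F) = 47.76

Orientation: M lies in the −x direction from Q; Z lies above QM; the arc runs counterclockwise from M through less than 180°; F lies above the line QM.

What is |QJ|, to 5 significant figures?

28.587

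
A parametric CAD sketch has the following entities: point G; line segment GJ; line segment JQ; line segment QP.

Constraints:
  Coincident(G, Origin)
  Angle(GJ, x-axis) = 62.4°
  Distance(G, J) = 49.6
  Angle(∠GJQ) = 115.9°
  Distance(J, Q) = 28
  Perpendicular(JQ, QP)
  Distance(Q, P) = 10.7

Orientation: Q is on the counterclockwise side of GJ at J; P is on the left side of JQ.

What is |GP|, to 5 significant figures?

60.142

∠GJQ = 115.9°, so JQ runs at 62.4° + (180° − 115.9°) = 126.50° from the x-axis; with |JQ| = 28.0, Q = J + 28.0·(cos 126.50°, sin 126.50°) = (6.3244, 66.464). JQ is perpendicular to QP; with |QP| = 10.7 on the left of JQ, P = Q + 10.7·(-0.80386, -0.59482) = (-2.2768, 60.099). Then |GP| = |P − G| = 60.142.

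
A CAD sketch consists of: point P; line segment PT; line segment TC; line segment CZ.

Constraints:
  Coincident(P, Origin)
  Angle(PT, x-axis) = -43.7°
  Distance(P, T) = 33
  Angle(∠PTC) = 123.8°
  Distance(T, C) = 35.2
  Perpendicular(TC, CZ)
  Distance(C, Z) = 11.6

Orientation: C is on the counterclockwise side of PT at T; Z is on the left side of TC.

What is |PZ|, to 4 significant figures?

55.85

P is at the origin; PT runs at -43.7° with length 33.0, so T = 33.0·(cos -43.7°, sin -43.7°) = (23.86, -22.80). ∠PTC = 123.8°, so TC runs at -43.7° + (180° − 123.8°) = 12.50° from the x-axis; with |TC| = 35.2, C = T + 35.2·(cos 12.50°, sin 12.50°) = (58.22, -15.18). TC ⟂ CZ; with |CZ| = 11.6 on the left of TC, Z = C + 11.6·(-0.2164, 0.9763) = (55.71, -3.855). Then |PZ| = |Z − P| = 55.85.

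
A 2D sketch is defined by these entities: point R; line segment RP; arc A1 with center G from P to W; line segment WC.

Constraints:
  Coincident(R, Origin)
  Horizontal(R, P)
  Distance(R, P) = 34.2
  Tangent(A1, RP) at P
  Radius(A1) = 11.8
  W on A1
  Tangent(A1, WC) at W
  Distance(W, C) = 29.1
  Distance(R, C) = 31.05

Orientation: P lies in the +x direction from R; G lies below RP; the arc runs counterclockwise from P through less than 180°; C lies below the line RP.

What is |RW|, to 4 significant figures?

24.88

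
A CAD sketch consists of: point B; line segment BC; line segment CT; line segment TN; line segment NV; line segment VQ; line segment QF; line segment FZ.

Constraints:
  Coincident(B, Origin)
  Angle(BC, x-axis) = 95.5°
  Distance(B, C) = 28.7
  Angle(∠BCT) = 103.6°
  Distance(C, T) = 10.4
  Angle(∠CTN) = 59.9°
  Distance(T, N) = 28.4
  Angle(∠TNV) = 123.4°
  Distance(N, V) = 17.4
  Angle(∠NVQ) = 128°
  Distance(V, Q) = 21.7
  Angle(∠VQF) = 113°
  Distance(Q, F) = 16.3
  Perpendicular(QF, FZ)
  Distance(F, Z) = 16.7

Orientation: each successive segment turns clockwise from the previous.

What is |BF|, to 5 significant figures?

39.768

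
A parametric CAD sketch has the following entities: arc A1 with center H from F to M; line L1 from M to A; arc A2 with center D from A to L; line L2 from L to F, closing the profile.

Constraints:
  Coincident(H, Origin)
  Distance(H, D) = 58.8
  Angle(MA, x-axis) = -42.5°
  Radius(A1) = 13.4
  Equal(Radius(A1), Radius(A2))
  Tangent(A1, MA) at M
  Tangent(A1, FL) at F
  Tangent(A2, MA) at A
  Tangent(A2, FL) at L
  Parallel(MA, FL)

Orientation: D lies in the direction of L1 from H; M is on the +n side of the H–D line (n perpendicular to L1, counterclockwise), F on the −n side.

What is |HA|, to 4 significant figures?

60.31

Tangency of A1 to both parallel lines with radius 13.4 puts M and F at H ± 13.4·n: M = (9.053, 9.880), F = (-9.053, -9.880). Equal radii place A and L the same way about D: A = D + 13.4·n = (52.40, -29.85), L = D − 13.4·n = (34.30, -49.60). Then |HA| = |A − H| = 60.31.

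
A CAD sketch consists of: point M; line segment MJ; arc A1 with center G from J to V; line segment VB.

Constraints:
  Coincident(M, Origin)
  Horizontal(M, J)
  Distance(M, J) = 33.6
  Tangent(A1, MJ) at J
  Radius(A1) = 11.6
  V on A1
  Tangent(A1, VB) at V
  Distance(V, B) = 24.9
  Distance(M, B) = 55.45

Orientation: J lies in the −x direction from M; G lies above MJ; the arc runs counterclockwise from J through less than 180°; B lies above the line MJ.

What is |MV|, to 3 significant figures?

30.9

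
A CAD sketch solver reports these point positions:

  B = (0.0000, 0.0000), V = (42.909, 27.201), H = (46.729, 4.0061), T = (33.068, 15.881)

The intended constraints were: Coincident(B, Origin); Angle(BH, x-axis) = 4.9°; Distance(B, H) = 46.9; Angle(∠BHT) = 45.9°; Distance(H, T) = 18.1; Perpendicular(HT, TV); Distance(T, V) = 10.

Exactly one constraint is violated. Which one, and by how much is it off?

Distance(T, V) = 10 — off by 5.00.

B = (0.00, 0.00) ✓; BH at 4.900° ✓; |BH| = 46.90 ✓; ∠BHT = 45.90° ✓; |HT| = 18.10 ✓; ∠(HT, TV) = 90.00° ✓; |TV| = 15.00 ✗.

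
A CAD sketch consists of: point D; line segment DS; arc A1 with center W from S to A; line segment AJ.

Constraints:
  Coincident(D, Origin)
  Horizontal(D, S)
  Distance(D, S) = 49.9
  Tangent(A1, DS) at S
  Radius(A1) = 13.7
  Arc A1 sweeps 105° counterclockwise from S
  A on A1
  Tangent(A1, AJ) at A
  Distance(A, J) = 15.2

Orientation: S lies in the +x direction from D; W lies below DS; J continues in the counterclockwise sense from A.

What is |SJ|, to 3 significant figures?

33.3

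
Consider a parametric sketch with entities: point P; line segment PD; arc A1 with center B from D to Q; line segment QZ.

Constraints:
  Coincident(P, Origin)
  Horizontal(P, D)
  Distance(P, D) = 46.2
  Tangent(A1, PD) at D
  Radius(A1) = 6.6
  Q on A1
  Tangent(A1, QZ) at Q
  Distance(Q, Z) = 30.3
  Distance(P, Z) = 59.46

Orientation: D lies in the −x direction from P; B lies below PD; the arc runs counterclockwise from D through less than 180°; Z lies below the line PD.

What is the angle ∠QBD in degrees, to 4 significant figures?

102.6°

P is at the origin; P and D share the same y with |PD| = 46.2 and D on the −x side, so D = (-46.20, 0.000). Since A1 is tangent to PD there, BD ⟂ PD, so B = D + (0, -6.6) = (-46.20, -6.600). Since BQ ⟂ QZ (tangency), |BZ| = √(6.6² + 30.3²) = 31.01 regardless of where Q sits on A1. So Z lies on both circle(P, 59.46) and circle(B, 31.01); the below-PD intersection is Z = (-46.05, -37.61). Q is the foot of the tangent from Z: Q = (-52.64, -8.035).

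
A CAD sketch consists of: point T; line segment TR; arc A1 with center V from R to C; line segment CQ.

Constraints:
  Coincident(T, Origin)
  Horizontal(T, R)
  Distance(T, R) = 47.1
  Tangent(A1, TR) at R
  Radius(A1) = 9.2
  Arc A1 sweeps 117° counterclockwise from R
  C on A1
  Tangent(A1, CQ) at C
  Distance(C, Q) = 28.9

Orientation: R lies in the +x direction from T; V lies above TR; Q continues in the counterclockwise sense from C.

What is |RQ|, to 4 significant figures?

39.44

T is at the origin; TR is horizontal with |TR| = 47.1 and R on the +x side, so R = (47.10, 0.000). Tangency of A1 to TR means the radius VR is perpendicular to TR, so V = R + (0, 9.2) = (47.10, 9.200). On A1, R sits at bearing -90° from V; a 117° counterclockwise sweep puts C at bearing 27°, so C = V + 9.2·(cos 27°, sin 27°) = (55.30, 13.38). Since A1 is tangent to CQ there, VC ⟂ CQ, so CQ runs along (−sin 27°, cos 27°); with |CQ| = 28.9, Q = (42.18, 39.13). Then |RQ| = |Q − R| = 39.44.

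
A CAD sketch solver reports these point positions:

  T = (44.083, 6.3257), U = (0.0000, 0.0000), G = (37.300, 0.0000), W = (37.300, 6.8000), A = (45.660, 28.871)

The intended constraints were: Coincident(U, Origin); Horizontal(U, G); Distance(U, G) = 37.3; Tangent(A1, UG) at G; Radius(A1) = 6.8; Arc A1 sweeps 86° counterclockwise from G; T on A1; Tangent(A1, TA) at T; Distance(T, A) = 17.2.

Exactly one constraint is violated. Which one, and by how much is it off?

Distance(T, A) = 17.2 — off by 5.40.

U = (0.00, 0.00) ✓; U.y = 0.00, G.y = 0.00 ✓; |UG| = 37.30 ✓; ∠(WG, GU) = 90.00° ✓; |WG| = 6.800 ✓; bearing(W→T) − bearing(W→G) = 86.00° ✓; |WT| = 6.800 ✓; ∠(WT, TA) = 90.00° ✓; |TA| = 22.60 ✗.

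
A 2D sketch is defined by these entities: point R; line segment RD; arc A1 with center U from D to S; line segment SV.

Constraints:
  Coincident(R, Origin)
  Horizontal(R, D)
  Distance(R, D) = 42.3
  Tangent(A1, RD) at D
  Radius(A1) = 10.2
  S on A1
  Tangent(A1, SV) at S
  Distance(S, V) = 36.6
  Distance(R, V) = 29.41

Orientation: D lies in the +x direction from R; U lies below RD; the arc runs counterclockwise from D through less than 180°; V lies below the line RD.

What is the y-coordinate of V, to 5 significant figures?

-28.072

Checks: |US| = 10.20 ✓; ∠(US, SV) = 90.00° ✓; |SV| = 36.60 ✓; |RV| = 29.41 ✓.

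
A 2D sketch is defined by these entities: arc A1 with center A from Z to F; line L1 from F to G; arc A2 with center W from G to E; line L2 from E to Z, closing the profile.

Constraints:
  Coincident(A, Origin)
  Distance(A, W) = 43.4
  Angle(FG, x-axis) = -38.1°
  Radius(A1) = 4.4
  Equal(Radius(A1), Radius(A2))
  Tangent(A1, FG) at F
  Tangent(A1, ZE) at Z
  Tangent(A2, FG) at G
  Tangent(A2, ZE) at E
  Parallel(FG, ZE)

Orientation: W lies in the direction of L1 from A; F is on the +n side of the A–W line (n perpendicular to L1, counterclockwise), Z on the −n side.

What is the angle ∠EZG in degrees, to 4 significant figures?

11.46°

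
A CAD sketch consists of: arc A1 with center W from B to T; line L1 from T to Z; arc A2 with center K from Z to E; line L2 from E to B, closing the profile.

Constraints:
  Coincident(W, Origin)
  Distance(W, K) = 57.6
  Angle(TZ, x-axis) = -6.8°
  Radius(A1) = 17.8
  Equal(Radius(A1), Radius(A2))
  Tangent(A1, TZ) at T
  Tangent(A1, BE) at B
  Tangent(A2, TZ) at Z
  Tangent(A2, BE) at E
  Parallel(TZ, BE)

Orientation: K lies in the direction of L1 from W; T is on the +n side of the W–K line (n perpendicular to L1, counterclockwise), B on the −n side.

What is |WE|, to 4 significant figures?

60.29

Tangency of A1 to both parallel lines with radius 17.8 puts T and B at W ± 17.8·n: T = (2.108, 17.67), B = (-2.108, -17.67). Equal radii place Z and E the same way about K: Z = K + 17.8·n = (59.30, 10.85), E = K − 17.8·n = (55.09, -24.49). Then |WE| = |E − W| = 60.29.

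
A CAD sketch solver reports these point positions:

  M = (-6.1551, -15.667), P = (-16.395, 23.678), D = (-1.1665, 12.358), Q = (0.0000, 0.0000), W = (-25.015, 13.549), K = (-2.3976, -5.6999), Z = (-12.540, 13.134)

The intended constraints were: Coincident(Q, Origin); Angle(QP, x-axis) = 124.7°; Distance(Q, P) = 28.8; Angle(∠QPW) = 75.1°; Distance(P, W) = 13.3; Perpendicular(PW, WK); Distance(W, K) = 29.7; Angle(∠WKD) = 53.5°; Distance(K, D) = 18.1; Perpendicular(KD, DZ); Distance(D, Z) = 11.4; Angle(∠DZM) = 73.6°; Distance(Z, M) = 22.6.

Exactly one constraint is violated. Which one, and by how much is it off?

Distance(Z, M) = 22.6 — off by 6.90.

Q = (0.00, 0.00) ✓; QP at 124.7° ✓; |QP| = 28.80 ✓; ∠QPW = 75.10° ✓; |PW| = 13.30 ✓; ∠(PW, WK) = 90.00° ✓; |WK| = 29.70 ✓; ∠WKD = 53.50° ✓; |KD| = 18.10 ✓; ∠(KD, DZ) = 90.00° ✓; |DZ| = 11.40 ✓; ∠DZM = 73.60° ✓; |ZM| = 29.50 ✗.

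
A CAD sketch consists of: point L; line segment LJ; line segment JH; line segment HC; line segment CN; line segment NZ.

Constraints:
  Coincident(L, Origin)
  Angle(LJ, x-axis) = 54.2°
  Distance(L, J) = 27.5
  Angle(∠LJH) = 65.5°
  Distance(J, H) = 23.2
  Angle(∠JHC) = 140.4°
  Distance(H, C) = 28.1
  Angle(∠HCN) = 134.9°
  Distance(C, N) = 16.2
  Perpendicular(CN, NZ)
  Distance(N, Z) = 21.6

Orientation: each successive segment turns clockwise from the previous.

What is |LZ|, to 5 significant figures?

17.373

L is at the origin; LJ runs at 54.2° with length 27.5, so J = (16.086, 22.304). ∠LJH = 65.5° gives JH at -60.300° from the x-axis; with |JH| = 23.2, H = (27.581, 2.1520). ∠JHC = 140.4° gives HC at -99.900° from the x-axis; with |HC| = 28.1, C = (22.750, -25.530). ∠HCN = 134.9° gives CN at -145.00° from the x-axis; with |CN| = 16.2, N = (9.4795, -34.822). CN is perpendicular to NZ, so NZ runs at 125.00°; with |NZ| = 21.6, Z = (-2.9097, -17.128). Then |LZ| = |Z − L| = 17.373.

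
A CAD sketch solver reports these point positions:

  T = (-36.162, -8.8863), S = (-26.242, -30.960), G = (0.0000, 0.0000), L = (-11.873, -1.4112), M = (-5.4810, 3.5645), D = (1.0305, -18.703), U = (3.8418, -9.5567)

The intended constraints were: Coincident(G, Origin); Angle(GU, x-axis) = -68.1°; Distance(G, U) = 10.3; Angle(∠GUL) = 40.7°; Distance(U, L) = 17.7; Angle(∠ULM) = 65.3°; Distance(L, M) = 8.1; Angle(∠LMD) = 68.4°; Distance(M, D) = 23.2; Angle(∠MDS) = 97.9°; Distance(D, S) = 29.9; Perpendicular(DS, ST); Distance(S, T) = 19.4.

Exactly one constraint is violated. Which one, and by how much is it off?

Distance(S, T) = 19.4 — off by 4.80.

G = (0.00, 0.00) ✓; GU at -68.10° ✓; |GU| = 10.30 ✓; ∠GUL = 40.70° ✓; |UL| = 17.70 ✓; ∠ULM = 65.30° ✓; |LM| = 8.100 ✓; ∠LMD = 68.40° ✓; |MD| = 23.20 ✓; ∠MDS = 97.90° ✓; |DS| = 29.90 ✓; ∠(DS, ST) = 90.00° ✓; |ST| = 24.20 ✗.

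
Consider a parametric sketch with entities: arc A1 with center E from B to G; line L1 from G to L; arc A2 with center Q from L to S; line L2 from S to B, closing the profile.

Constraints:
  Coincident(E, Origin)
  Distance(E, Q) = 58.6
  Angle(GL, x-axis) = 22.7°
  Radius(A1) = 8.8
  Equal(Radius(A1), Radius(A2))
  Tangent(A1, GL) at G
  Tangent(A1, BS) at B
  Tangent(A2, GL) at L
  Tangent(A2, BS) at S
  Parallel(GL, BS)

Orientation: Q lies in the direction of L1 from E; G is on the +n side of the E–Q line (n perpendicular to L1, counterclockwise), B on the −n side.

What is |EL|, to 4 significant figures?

59.26

The slot axis is L1's direction at 22.7°, so u = (cos 22.7°, sin 22.7°) = (0.9225, 0.3859) and n = (−sin 22.7°, cos 22.7°) = (-0.3859, 0.9225). E is at the origin and Q lies 58.6 along u from E, so Q = 58.6·u = (54.06, 22.61). Tangency of A1 to both parallel lines with radius 8.8 puts G and B at E ± 8.8·n: G = (-3.396, 8.118), B = (3.396, -8.118). Equal radii place L and S the same way about Q: L = Q + 8.8·n = (50.66, 30.73), S = Q − 8.8·n = (57.46, 14.50). Then |EL| = |L − E| = 59.26.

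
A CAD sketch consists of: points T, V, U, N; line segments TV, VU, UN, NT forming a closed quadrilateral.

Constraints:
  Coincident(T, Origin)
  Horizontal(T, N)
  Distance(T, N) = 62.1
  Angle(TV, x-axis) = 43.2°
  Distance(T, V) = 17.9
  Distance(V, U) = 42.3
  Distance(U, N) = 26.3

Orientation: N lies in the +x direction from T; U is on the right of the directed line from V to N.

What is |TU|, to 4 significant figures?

46.35

T is at the origin; TN is horizontal with |TN| = 62.1 and N in +x, so N = (62.1, 0). TV runs at 43.2° with |TV| = 17.9, so V = (13.05, 12.25). U is determined by |VU| = 42.3 and |UN| = 26.3 together: it lies at the intersection of circle(V, 42.3) and circle(N, 26.3). With |VN| = 50.56, the foot of the radical line on VN is 36.13 from V and the perpendicular offset is √(42.3² − 36.13²) = 21.99. Taking the right-of-VN solution: U = (42.78, -17.84).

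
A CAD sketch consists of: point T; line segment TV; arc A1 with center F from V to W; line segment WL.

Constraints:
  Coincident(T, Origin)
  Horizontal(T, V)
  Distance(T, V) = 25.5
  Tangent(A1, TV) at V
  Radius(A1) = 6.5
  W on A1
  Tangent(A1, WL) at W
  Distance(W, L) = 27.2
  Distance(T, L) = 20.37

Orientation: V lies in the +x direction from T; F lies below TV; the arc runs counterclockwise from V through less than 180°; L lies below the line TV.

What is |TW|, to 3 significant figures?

21.1

Checks: |FW| = 6.500 ✓; ∠(FW, WL) = 90.00° ✓; |WL| = 27.20 ✓; |TL| = 20.37 ✓.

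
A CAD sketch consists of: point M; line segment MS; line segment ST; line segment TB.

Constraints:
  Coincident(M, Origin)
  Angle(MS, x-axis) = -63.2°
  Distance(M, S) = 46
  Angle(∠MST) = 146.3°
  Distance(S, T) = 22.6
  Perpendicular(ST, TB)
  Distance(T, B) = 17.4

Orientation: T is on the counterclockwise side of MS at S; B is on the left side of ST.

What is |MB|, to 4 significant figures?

61.41

M is at the origin; MS runs at -63.2° with length 46.0, so S = 46.0·(cos -63.2°, sin -63.2°) = (20.74, -41.06). ∠MST = 146.3°, so ST runs at -63.2° + (180° − 146.3°) = -29.50° from the x-axis; with |ST| = 22.6, T = S + 22.6·(cos -29.50°, sin -29.50°) = (40.41, -52.19). ST is perpendicular to TB; with |TB| = 17.4 on the left of ST, B = T + 17.4·(0.4924, 0.8704) = (48.98, -37.04). Then |MB| = |B − M| = 61.41.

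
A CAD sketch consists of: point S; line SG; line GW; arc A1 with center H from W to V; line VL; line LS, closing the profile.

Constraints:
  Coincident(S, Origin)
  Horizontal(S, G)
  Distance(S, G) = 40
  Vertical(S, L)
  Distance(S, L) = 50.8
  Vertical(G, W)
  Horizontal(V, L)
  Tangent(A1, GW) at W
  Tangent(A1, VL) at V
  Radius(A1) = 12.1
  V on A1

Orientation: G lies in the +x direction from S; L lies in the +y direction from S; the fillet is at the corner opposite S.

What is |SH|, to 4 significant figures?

47.71

S is at the origin; S and G share the same y with |SG| = 40.0 and G on the +x side, so G = (40.00, 0.000). S and L share the same x with |SL| = 50.8 and L on the +y side, so L = (0.000, 50.80). The virtual corner opposite S is at (40.00, 50.80). Tangency of A1 to GW means the radius HW is perpendicular to GW and since A1 is tangent to VL there, HV ⟂ VL, with radius 12.1, so the center H sits 12.1 in from both sides at H = (27.90, 38.70). Then |SH| = |H − S| = 47.71.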